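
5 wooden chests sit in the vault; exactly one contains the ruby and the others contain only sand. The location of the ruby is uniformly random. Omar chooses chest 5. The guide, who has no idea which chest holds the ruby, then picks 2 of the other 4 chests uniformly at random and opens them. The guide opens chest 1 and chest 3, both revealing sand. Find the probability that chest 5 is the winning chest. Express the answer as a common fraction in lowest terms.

1/3

Because the guide chose which chests to open without knowing where the ruby is, the choice is independent of the prize location. Learning that none of the 2 opened chests holds the ruby simply rules out those 2 locations and leaves the remaining 3 chests still equally likely by symmetry.
So P(the ruby in chest 5) = 1/3.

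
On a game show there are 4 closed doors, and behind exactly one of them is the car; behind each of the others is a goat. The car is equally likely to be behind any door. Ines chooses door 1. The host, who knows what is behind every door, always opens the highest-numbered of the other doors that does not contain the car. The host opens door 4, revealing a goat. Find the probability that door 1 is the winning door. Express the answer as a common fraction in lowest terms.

1/3

Consider each possible location of the car in turn.
If it is behind any of doors 1, 2, and 3 (prior 1/4 each): door 4 is the highest-numbered option available, probability 1; weight (1/4)·1 = 1/4 each.
If it is behind door 4 (prior 1/4): the host opened door 4, so this case is ruled out; weight (1/4)·0 = 0.
The weights sum to 3/4.
So P(the car behind door 1 | the host opened door 4) = (1/4) / (3/4) = 1/3.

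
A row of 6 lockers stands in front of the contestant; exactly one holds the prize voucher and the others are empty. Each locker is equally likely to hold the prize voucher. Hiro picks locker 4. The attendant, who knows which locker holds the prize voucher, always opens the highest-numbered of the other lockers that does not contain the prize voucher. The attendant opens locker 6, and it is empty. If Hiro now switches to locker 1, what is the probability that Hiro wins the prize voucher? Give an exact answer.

1/5

Consider each possible location of the prize voucher in turn.
If it is in any of lockers 1, 2, 3, 4, and 5 (prior 1/6 each): locker 6 is the highest-numbered option available, probability 1; weight (1/6)·1 = 1/6 each.
If it is in locker 6 (prior 1/6): the attendant opened locker 6, so this case is ruled out; weight (1/6)·0 = 0.
The weights sum to 5/6.
So P(the prize voucher in locker 1 | the attendant opened locker 6) = (1/6) / (5/6) = 1/5.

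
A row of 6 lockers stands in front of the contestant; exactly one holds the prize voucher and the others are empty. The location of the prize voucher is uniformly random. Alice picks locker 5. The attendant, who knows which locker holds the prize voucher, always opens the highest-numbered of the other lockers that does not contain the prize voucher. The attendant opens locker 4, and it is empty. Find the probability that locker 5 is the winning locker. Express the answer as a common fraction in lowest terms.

0

Consider each possible location of the prize voucher in turn.
If it is in any of lockers 1, 2, 3, and 5 (prior 1/6 each): the attendant would have opened locker 6 instead, probability 0; weight (1/6)·0 = 0 each.
If it is in locker 4 (prior 1/6): the attendant opened locker 4, so this case is ruled out; weight (1/6)·0 = 0.
If it is in locker 6 (prior 1/6): locker 4 is the highest-numbered option available, probability 1; weight (1/6)·1 = 1/6.
The weights sum to 1/6.
So P(the prize voucher in locker 5 | the attendant opened locker 4) = 0 / (1/6) = 0.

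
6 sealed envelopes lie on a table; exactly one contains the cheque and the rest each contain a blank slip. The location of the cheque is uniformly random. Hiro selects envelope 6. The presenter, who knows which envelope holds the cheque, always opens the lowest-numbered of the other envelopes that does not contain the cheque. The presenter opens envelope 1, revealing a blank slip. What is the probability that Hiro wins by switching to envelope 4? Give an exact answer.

Condition on the true location of the cheque.
If it is in envelope 1 (prior 1/6): the presenter opened envelope 1, so this case is ruled out; weight (1/6)·0 = 0.
If it is in any of envelopes 2, 3, 4, 5, and 6 (prior 1/6 each): envelope 1 is the lowest-numbered option available, probability 1; weight (1/6)·1 = 1/6 each.
The weights sum to 5/6.
So P(the cheque in envelope 4 | the presenter opened envelope 1) = (1/6) / (5/6) = 1/5.

1/5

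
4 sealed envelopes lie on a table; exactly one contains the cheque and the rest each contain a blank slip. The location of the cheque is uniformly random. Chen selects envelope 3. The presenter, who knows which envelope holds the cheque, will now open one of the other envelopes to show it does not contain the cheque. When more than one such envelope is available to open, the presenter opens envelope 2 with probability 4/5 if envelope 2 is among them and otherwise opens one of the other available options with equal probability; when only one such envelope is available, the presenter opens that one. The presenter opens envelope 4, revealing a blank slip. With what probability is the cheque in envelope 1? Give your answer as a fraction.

Consider each possible location of the cheque in turn.
If it is in envelope 1 (prior 1/4): envelope 2 is available but not opened, probability 1/5; weight (1/4)·(1/5) = 1/20.
If it is in envelope 2 (prior 1/4): envelope 2 holds the prize so is unavailable; the presenter chooses uniformly among the 2 others, probability 1/2; weight (1/4)·(1/2) = 1/8.
If it is in envelope 3 (prior 1/4): envelope 2 is available but not opened; envelope 4 gets probability (1 − 4/5)/2 = 1/10; weight (1/4)·(1/10) = 1/40.
If it is in envelope 4 (prior 1/4): the presenter opened envelope 4, so this case is ruled out; weight (1/4)·0 = 0.
The weights sum to 1/5.
So P(the cheque in envelope 1 | the presenter opened envelope 4) = (1/20) / (1/5) = 1/4.

1/4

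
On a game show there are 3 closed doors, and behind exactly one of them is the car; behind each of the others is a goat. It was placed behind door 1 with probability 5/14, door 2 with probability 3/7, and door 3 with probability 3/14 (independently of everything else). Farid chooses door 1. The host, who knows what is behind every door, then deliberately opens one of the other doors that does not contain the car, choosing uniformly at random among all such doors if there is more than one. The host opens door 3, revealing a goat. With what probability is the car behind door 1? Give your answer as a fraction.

Apply Bayes' rule, conditioning on where the car actually is.
If it is behind door 1 (prior 5/14): the host has 2 equally likely choices, so probability 1/2; weight (5/14)·(1/2) = 5/28.
If it is behind door 2 (prior 3/7): the host has no choice, probability 1; weight (3/7)·1 = 3/7.
If it is behind door 3 (prior 3/14): the host opened door 3, so this case is ruled out; weight (3/14)·0 = 0.
The weights sum to 17/28.
So P(the car behind door 1 | the host opened door 3) = (5/28) / (17/28) = 5/17.

5/17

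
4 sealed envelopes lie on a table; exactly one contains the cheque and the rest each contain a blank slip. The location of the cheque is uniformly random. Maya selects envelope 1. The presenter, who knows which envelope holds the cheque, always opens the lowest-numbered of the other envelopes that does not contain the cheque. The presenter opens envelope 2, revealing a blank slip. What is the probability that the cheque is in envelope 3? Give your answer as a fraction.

Condition on the true location of the cheque.
If it is in any of envelopes 1, 3, and 4 (prior 1/4 each): envelope 2 is the lowest-numbered option available, probability 1; weight (1/4)·1 = 1/4 each.
If it is in envelope 2 (prior 1/4): the presenter opened envelope 2, so this case is ruled out; weight (1/4)·0 = 0.
The weights sum to 3/4.
So P(the cheque in envelope 3 | the presenter opened envelope 2) = (1/4) / (3/4) = 1/3.

1/3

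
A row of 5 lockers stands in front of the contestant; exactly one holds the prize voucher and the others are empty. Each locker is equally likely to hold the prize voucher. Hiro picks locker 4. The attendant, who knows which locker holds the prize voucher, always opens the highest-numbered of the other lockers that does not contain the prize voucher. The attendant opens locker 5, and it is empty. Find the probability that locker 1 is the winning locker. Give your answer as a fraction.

Consider each possible location of the prize voucher in turn.
If it is in any of lockers 1, 2, 3, and 4 (prior 1/5 each): locker 5 is the highest-numbered option available, probability 1; weight (1/5)·1 = 1/5 each.
If it is in locker 5 (prior 1/5): the attendant opened locker 5, so this case is ruled out; weight (1/5)·0 = 0.
The weights sum to 4/5.
So P(the prize voucher in locker 1 | the attendant opened locker 5) = (1/5) / (4/5) = 1/4.

1/4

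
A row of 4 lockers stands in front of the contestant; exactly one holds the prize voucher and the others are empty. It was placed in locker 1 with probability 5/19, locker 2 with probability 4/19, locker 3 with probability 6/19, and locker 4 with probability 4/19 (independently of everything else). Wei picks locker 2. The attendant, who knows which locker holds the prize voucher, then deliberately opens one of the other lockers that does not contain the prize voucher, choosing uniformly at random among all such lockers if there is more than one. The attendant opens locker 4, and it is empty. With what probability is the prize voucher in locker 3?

18/41

Consider each possible location of the prize voucher in turn.
If it is in locker 1 (prior 5/19): the attendant has 2 equally likely choices, so probability 1/2; weight (5/19)·(1/2) = 5/38.
If it is in locker 2 (prior 4/19): the attendant has 3 equally likely choices, so probability 1/3; weight (4/19)·(1/3) = 4/57.
If it is in locker 3 (prior 6/19): the attendant has 2 equally likely choices, so probability 1/2; weight (6/19)·(1/2) = 3/19.
If it is in locker 4 (prior 4/19): the attendant opened locker 4, so this case is ruled out; weight (4/19)·0 = 0.
The weights sum to 41/114.
So P(the prize voucher in locker 3 | the attendant opened locker 4) = (3/19) / (41/114) = 18/41.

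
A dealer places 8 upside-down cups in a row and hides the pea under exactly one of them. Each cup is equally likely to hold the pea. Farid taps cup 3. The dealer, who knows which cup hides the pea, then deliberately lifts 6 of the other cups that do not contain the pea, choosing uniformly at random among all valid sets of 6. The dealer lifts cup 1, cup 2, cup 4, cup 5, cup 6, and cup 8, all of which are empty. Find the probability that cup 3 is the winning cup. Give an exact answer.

Apply Bayes' rule, conditioning on where the pea actually is.
If it is under any of cups 1, 2, 4, 5, 6, and 8 (prior 1/8 each): that cup was opened and seen not to hold the prize — ruled out; weight (1/8)·0 = 0 each.
If it is under cup 3 (prior 1/8): the dealer has 7 equally likely choices, so probability 1/7; weight (1/8)·(1/7) = 1/56.
If it is under cup 7 (prior 1/8): the dealer has no choice, probability 1; weight (1/8)·1 = 1/8.
The weights sum to 1/7.
So P(the pea under cup 3 | the dealer opened cup 1, cup 2, cup 4, cup 5, cup 6, and cup 8) = (1/56) / (1/7) = 1/8.

1/8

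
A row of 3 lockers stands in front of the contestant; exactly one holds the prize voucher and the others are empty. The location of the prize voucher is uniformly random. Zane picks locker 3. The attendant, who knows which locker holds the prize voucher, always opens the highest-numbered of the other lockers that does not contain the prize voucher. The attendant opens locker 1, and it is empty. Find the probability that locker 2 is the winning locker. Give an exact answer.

Consider each possible location of the prize voucher in turn.
If it is in locker 1 (prior 1/3): the attendant opened locker 1, so this case is ruled out; weight (1/3)·0 = 0.
If it is in locker 2 (prior 1/3): locker 1 is the highest-numbered option available, probability 1; weight (1/3)·1 = 1/3.
If it is in locker 3 (prior 1/3): the attendant would have opened locker 2 instead, probability 0; weight (1/3)·0 = 0.
The weights sum to 1/3.
So P(the prize voucher in locker 2 | the attendant opened locker 1) = (1/3) / (1/3) = 1.

1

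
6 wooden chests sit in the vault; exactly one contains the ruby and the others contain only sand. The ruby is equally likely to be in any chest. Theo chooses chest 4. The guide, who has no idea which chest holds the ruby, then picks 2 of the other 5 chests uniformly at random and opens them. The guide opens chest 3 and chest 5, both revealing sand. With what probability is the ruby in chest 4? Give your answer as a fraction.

Consider each possible location of the ruby in turn.
If it is in any of chests 1, 2, 4, and 6 (prior 1/6 each): the guide picks exactly this set with probability 1/10 regardless, and none is the prize; weight (1/6)·(1/10) = 1/60 each.
If it is in either of chests 3 and 5 (prior 1/6 each): that chest was opened and seen not to hold the prize — ruled out; weight (1/6)·0 = 0 each.
The weights sum to 1/15.
So P(the ruby in chest 4 | the guide opened chest 3 and chest 5) = (1/60) / (1/15) = 1/4.

1/4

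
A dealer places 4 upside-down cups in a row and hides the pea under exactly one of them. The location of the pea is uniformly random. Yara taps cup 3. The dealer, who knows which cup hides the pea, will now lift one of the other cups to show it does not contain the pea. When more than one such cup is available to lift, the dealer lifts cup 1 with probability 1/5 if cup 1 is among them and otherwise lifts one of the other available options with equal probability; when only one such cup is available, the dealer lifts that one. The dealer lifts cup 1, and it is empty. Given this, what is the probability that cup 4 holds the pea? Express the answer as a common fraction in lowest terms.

1/3

Condition on the true location of the pea.
If it is under cup 1 (prior 1/4): the dealer opened cup 1, so this case is ruled out; weight (1/4)·0 = 0.
If it is under any of cups 2, 3, and 4 (prior 1/4 each): cup 1 is available, opened with probability 1/5; weight (1/4)·(1/5) = 1/20 each.
The weights sum to 3/20.
So P(the pea under cup 4 | the dealer opened cup 1) = (1/20) / (3/20) = 1/3.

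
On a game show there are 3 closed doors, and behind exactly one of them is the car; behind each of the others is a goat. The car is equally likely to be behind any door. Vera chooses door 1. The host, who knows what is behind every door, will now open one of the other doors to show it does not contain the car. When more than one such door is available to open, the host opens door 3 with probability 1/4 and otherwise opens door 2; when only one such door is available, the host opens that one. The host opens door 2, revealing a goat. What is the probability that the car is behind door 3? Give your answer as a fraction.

4/7

Consider each possible location of the car in turn.
If it is behind door 1 (prior 1/3): door 3 is available but not opened, probability 3/4; weight (1/3)·(3/4) = 1/4.
If it is behind door 2 (prior 1/3): the host opened door 2, so this case is ruled out; weight (1/3)·0 = 0.
If it is behind door 3 (prior 1/3): only door 2 is available, probability 1; weight (1/3)·1 = 1/3.
The weights sum to 7/12.
So P(the car behind door 3 | the host opened door 2) = (1/3) / (7/12) = 4/7.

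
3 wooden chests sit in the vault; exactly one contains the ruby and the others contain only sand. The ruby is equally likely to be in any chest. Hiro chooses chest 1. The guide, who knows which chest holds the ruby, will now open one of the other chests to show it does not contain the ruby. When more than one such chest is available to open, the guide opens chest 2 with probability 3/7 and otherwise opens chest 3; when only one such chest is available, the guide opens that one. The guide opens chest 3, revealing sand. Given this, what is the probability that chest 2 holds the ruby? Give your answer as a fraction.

7/11

Consider each possible location of the ruby in turn.
If it is in chest 1 (prior 1/3): chest 2 is available but not opened, probability 4/7; weight (1/3)·(4/7) = 4/21.
If it is in chest 2 (prior 1/3): only chest 3 is available, probability 1; weight (1/3)·1 = 1/3.
If it is in chest 3 (prior 1/3): the guide opened chest 3, so this case is ruled out; weight (1/3)·0 = 0.
The weights sum to 11/21.
So P(the ruby in chest 2 | the guide opened chest 3) = (1/3) / (11/21) = 7/11.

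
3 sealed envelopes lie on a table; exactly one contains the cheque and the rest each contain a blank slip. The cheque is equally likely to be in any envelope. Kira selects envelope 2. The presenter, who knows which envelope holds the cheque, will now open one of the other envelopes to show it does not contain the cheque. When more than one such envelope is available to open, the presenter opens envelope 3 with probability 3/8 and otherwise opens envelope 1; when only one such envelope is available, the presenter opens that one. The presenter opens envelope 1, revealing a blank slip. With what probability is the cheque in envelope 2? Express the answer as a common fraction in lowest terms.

5/13

Apply Bayes' rule, conditioning on where the cheque actually is.
If it is in envelope 1 (prior 1/3): the presenter opened envelope 1, so this case is ruled out; weight (1/3)·0 = 0.
If it is in envelope 2 (prior 1/3): envelope 3 is available but not opened, probability 5/8; weight (1/3)·(5/8) = 5/24.
If it is in envelope 3 (prior 1/3): only envelope 1 is available, probability 1; weight (1/3)·1 = 1/3.
The weights sum to 13/24.
So P(the cheque in envelope 2 | the presenter opened envelope 1) = (5/24) / (13/24) = 5/13.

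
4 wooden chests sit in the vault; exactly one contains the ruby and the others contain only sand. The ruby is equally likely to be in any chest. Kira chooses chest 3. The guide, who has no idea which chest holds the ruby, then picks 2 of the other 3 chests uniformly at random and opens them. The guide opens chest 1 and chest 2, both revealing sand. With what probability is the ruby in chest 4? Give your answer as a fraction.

1/2

Condition on the true location of the ruby.
If it is in either of chests 1 and 2 (prior 1/4 each): that chest was opened and seen not to hold the prize — ruled out; weight (1/4)·0 = 0 each.
If it is in either of chests 3 and 4 (prior 1/4 each): the guide picks exactly this set with probability 1/3 regardless, and none is the prize; weight (1/4)·(1/3) = 1/12 each.
The weights sum to 1/6.
So P(the ruby in chest 4 | the guide opened chest 1 and chest 2) = (1/12) / (1/6) = 1/2.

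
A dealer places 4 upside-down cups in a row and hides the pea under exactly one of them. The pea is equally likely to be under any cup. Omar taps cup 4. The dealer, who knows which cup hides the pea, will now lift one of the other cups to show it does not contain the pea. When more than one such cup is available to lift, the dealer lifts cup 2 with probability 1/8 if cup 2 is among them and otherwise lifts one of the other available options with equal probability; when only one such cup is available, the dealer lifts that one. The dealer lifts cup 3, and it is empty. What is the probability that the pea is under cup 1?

Condition on the true location of the pea.
If it is under cup 1 (prior 1/4): cup 2 is available but not opened, probability 7/8; weight (1/4)·(7/8) = 7/32.
If it is under cup 2 (prior 1/4): cup 2 holds the prize so is unavailable; the dealer chooses uniformly among the 2 others, probability 1/2; weight (1/4)·(1/2) = 1/8.
If it is under cup 3 (prior 1/4): the dealer opened cup 3, so this case is ruled out; weight (1/4)·0 = 0.
If it is under cup 4 (prior 1/4): cup 2 is available but not opened; cup 3 gets probability (1 − 1/8)/2 = 7/16; weight (1/4)·(7/16) = 7/64.
The weights sum to 29/64.
So P(the pea under cup 1 | the dealer opened cup 3) = (7/32) / (29/64) = 14/29.

14/29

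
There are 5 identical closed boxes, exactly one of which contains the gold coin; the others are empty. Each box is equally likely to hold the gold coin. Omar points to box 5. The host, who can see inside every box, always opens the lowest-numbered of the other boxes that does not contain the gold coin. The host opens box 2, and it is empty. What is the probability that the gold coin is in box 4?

Apply Bayes' rule, conditioning on where the gold coin actually is.
If it is in box 1 (prior 1/5): box 2 is the lowest-numbered option available, probability 1; weight (1/5)·1 = 1/5.
If it is in box 2 (prior 1/5): the host opened box 2, so this case is ruled out; weight (1/5)·0 = 0.
If it is in any of boxes 3, 4, and 5 (prior 1/5 each): the host would have opened box 1 instead, probability 0; weight (1/5)·0 = 0 each.
The weights sum to 1/5.
So P(the gold coin in box 4 | the host opened box 2) = 0 / (1/5) = 0.

0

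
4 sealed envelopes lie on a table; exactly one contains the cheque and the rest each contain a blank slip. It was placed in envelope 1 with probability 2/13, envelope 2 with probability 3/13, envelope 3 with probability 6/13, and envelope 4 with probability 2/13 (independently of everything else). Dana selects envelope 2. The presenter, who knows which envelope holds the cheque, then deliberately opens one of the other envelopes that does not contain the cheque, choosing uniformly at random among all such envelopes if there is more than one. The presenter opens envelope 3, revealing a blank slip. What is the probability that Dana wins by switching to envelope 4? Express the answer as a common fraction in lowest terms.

1/3

Apply Bayes' rule, conditioning on where the cheque actually is.
If it is in either of envelopes 1 and 4 (prior 2/13 each): the presenter has 2 equally likely choices, so probability 1/2; weight (2/13)·(1/2) = 1/13 each.
If it is in envelope 2 (prior 3/13): the presenter has 3 equally likely choices, so probability 1/3; weight (3/13)·(1/3) = 1/13.
If it is in envelope 3 (prior 6/13): the presenter opened envelope 3, so this case is ruled out; weight (6/13)·0 = 0.
The weights sum to 3/13.
So P(the cheque in envelope 4 | the presenter opened envelope 3) = (1/13) / (3/13) = 1/3.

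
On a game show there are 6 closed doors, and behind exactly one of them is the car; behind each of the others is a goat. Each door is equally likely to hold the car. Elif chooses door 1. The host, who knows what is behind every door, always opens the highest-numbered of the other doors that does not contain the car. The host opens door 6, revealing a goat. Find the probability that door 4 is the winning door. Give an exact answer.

1/5

Apply Bayes' rule, conditioning on where the car actually is.
If it is behind any of doors 1, 2, 3, 4, and 5 (prior 1/6 each): door 6 is the highest-numbered option available, probability 1; weight (1/6)·1 = 1/6 each.
If it is behind door 6 (prior 1/6): the host opened door 6, so this case is ruled out; weight (1/6)·0 = 0.
The weights sum to 5/6.
So P(the car behind door 4 | the host opened door 6) = (1/6) / (5/6) = 1/5.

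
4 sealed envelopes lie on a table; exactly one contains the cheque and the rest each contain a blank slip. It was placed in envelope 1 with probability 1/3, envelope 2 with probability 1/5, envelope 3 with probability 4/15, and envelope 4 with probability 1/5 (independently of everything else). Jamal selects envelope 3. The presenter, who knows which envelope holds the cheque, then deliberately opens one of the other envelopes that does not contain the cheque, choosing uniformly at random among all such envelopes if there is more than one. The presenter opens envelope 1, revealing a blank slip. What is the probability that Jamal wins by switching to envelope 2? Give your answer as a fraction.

Condition on the true location of the cheque.
If it is in envelope 1 (prior 1/3): the presenter opened envelope 1, so this case is ruled out; weight (1/3)·0 = 0.
If it is in either of envelopes 2 and 4 (prior 1/5 each): the presenter has 2 equally likely choices, so probability 1/2; weight (1/5)·(1/2) = 1/10 each.
If it is in envelope 3 (prior 4/15): the presenter has 3 equally likely choices, so probability 1/3; weight (4/15)·(1/3) = 4/45.
The weights sum to 13/45.
So P(the cheque in envelope 2 | the presenter opened envelope 1) = (1/10) / (13/45) = 9/26.

9/26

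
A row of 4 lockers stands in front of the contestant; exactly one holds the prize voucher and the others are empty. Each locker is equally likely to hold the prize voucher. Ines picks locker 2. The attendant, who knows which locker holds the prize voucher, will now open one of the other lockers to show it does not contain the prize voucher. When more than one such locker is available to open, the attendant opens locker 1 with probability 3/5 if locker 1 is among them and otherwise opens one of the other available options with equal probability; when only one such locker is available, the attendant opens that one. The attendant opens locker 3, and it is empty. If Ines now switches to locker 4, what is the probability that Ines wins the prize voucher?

Consider each possible location of the prize voucher in turn.
If it is in locker 1 (prior 1/4): locker 1 holds the prize so is unavailable; the attendant chooses uniformly among the 2 others, probability 1/2; weight (1/4)·(1/2) = 1/8.
If it is in locker 2 (prior 1/4): locker 1 is available but not opened; locker 3 gets probability (1 − 3/5)/2 = 1/5; weight (1/4)·(1/5) = 1/20.
If it is in locker 3 (prior 1/4): the attendant opened locker 3, so this case is ruled out; weight (1/4)·0 = 0.
If it is in locker 4 (prior 1/4): locker 1 is available but not opened, probability 2/5; weight (1/4)·(2/5) = 1/10.
The weights sum to 11/40.
So P(the prize voucher in locker 4 | the attendant opened locker 3) = (1/10) / (11/40) = 4/11.

4/11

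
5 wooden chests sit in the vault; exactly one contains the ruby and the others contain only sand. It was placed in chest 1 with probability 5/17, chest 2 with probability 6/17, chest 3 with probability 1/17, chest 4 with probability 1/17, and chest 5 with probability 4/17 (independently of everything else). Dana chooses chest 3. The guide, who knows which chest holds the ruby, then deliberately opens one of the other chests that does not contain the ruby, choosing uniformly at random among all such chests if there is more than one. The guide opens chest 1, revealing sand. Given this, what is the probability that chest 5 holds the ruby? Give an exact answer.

Condition on the true location of the ruby.
If it is in chest 1 (prior 5/17): the guide opened chest 1, so this case is ruled out; weight (5/17)·0 = 0.
If it is in chest 2 (prior 6/17): the guide has 3 equally likely choices, so probability 1/3; weight (6/17)·(1/3) = 2/17.
If it is in chest 3 (prior 1/17): the guide has 4 equally likely choices, so probability 1/4; weight (1/17)·(1/4) = 1/68.
If it is in chest 4 (prior 1/17): the guide has 3 equally likely choices, so probability 1/3; weight (1/17)·(1/3) = 1/51.
If it is in chest 5 (prior 4/17): the guide has 3 equally likely choices, so probability 1/3; weight (4/17)·(1/3) = 4/51.
The weights sum to 47/204.
So P(the ruby in chest 5 | the guide opened chest 1) = (4/51) / (47/204) = 16/47.

16/47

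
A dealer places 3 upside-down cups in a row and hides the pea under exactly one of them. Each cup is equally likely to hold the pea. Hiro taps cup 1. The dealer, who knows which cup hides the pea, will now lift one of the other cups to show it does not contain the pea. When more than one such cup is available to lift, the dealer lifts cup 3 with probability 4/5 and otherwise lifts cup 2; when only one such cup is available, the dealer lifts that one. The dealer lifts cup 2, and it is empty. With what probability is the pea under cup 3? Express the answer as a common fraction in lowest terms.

Consider each possible location of the pea in turn.
If it is under cup 1 (prior 1/3): cup 3 is available but not opened, probability 1/5; weight (1/3)·(1/5) = 1/15.
If it is under cup 2 (prior 1/3): the dealer opened cup 2, so this case is ruled out; weight (1/3)·0 = 0.
If it is under cup 3 (prior 1/3): only cup 2 is available, probability 1; weight (1/3)·1 = 1/3.
The weights sum to 2/5.
So P(the pea under cup 3 | the dealer opened cup 2) = (1/3) / (2/5) = 5/6.

5/6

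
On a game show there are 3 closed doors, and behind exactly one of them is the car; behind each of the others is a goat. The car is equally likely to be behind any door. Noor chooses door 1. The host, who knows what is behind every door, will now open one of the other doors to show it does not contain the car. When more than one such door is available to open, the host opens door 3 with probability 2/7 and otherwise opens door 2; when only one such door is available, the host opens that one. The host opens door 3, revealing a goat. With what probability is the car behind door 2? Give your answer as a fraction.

7/9

Apply Bayes' rule, conditioning on where the car actually is.
If it is behind door 1 (prior 1/3): door 3 is available, opened with probability 2/7; weight (1/3)·(2/7) = 2/21.
If it is behind door 2 (prior 1/3): only door 3 is available, probability 1; weight (1/3)·1 = 1/3.
If it is behind door 3 (prior 1/3): the host opened door 3, so this case is ruled out; weight (1/3)·0 = 0.
The weights sum to 3/7.
So P(the car behind door 2 | the host opened door 3) = (1/3) / (3/7) = 7/9.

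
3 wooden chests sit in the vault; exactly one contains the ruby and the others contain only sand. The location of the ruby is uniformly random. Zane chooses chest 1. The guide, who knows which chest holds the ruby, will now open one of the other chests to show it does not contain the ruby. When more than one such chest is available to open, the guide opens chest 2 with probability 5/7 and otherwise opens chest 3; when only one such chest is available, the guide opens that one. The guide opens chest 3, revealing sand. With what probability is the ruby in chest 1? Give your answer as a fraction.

2/9

Condition on the true location of the ruby.
If it is in chest 1 (prior 1/3): chest 2 is available but not opened, probability 2/7; weight (1/3)·(2/7) = 2/21.
If it is in chest 2 (prior 1/3): only chest 3 is available, probability 1; weight (1/3)·1 = 1/3.
If it is in chest 3 (prior 1/3): the guide opened chest 3, so this case is ruled out; weight (1/3)·0 = 0.
The weights sum to 3/7.
So P(the ruby in chest 1 | the guide opened chest 3) = (2/21) / (3/7) = 2/9.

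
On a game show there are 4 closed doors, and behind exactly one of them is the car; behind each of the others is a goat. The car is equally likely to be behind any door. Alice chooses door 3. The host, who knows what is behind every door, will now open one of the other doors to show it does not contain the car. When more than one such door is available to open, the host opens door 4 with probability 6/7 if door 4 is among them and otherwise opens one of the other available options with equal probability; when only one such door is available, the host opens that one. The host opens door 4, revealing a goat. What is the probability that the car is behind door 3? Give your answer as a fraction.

1/3

Condition on the true location of the car.
If it is behind any of doors 1, 2, and 3 (prior 1/4 each): door 4 is available, opened with probability 6/7; weight (1/4)·(6/7) = 3/14 each.
If it is behind door 4 (prior 1/4): the host opened door 4, so this case is ruled out; weight (1/4)·0 = 0.
The weights sum to 9/14.
So P(the car behind door 3 | the host opened door 4) = (3/14) / (9/14) = 1/3.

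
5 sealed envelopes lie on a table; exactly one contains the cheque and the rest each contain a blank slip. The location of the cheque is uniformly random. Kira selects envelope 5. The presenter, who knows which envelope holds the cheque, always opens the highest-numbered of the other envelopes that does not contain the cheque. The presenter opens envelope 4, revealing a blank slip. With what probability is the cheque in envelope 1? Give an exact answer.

1/4

Apply Bayes' rule, conditioning on where the cheque actually is.
If it is in any of envelopes 1, 2, 3, and 5 (prior 1/5 each): envelope 4 is the highest-numbered option available, probability 1; weight (1/5)·1 = 1/5 each.
If it is in envelope 4 (prior 1/5): the presenter opened envelope 4, so this case is ruled out; weight (1/5)·0 = 0.
The weights sum to 4/5.
So P(the cheque in envelope 1 | the presenter opened envelope 4) = (1/5) / (4/5) = 1/4.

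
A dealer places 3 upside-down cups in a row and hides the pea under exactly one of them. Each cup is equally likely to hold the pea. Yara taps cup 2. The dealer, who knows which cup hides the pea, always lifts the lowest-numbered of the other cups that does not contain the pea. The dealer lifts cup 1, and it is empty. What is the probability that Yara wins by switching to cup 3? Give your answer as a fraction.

Apply Bayes' rule, conditioning on where the pea actually is.
If it is under cup 1 (prior 1/3): the dealer opened cup 1, so this case is ruled out; weight (1/3)·0 = 0.
If it is under either of cups 2 and 3 (prior 1/3 each): cup 1 is the lowest-numbered option available, probability 1; weight (1/3)·1 = 1/3 each.
The weights sum to 2/3.
So P(the pea under cup 3 | the dealer opened cup 1) = (1/3) / (2/3) = 1/2.

1/2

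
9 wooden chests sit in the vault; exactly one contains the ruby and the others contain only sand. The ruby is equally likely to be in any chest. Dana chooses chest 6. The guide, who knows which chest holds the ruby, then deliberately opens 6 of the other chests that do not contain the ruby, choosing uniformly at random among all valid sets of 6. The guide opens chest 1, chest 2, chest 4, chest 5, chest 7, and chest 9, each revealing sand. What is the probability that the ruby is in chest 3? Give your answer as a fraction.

Apply Bayes' rule, conditioning on where the ruby actually is.
If it is in any of chests 1, 2, 4, 5, 7, and 9 (prior 1/9 each): that chest was opened and seen not to hold the prize — ruled out; weight (1/9)·0 = 0 each.
If it is in either of chests 3 and 8 (prior 1/9 each): the guide has 7 equally likely choices, so probability 1/7; weight (1/9)·(1/7) = 1/63 each.
If it is in chest 6 (prior 1/9): the guide has 28 equally likely choices, so probability 1/28; weight (1/9)·(1/28) = 1/252.
The weights sum to 1/28.
So P(the ruby in chest 3 | the guide opened chest 1, chest 2, chest 4, chest 5, chest 7, and chest 9) = (1/63) / (1/28) = 4/9.

4/9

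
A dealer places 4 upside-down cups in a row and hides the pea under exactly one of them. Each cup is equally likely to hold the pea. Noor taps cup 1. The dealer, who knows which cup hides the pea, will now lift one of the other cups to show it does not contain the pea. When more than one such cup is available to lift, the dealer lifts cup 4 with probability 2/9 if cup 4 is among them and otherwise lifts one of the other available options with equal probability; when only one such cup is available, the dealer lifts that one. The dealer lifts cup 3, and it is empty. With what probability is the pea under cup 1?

7/30

Apply Bayes' rule, conditioning on where the pea actually is.
If it is under cup 1 (prior 1/4): cup 4 is available but not opened; cup 3 gets probability (1 − 2/9)/2 = 7/18; weight (1/4)·(7/18) = 7/72.
If it is under cup 2 (prior 1/4): cup 4 is available but not opened, probability 7/9; weight (1/4)·(7/9) = 7/36.
If it is under cup 3 (prior 1/4): the dealer opened cup 3, so this case is ruled out; weight (1/4)·0 = 0.
If it is under cup 4 (prior 1/4): cup 4 holds the prize so is unavailable; the dealer chooses uniformly among the 2 others, probability 1/2; weight (1/4)·(1/2) = 1/8.
The weights sum to 5/12.
So P(the pea under cup 1 | the dealer opened cup 3) = (7/72) / (5/12) = 7/30.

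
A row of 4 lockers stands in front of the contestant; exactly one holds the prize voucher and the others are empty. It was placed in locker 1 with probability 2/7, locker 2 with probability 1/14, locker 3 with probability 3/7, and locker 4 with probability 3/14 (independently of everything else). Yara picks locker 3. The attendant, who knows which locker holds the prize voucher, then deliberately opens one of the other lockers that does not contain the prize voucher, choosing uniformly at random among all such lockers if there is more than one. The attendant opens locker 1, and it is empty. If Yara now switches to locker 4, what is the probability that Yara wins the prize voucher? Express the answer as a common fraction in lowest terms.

Consider each possible location of the prize voucher in turn.
If it is in locker 1 (prior 2/7): the attendant opened locker 1, so this case is ruled out; weight (2/7)·0 = 0.
If it is in locker 2 (prior 1/14): the attendant has 2 equally likely choices, so probability 1/2; weight (1/14)·(1/2) = 1/28.
If it is in locker 3 (prior 3/7): the attendant has 3 equally likely choices, so probability 1/3; weight (3/7)·(1/3) = 1/7.
If it is in locker 4 (prior 3/14): the attendant has 2 equally likely choices, so probability 1/2; weight (3/14)·(1/2) = 3/28.
The weights sum to 2/7.
So P(the prize voucher in locker 4 | the attendant opened locker 1) = (3/28) / (2/7) = 3/8.

3/8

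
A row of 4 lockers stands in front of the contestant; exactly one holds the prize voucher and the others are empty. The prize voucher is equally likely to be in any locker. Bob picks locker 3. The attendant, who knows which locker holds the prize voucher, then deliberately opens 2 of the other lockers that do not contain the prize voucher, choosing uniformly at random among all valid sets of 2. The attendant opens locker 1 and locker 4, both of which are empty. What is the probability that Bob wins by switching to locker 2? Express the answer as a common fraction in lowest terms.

3/4

Apply Bayes' rule, conditioning on where the prize voucher actually is.
If it is in either of lockers 1 and 4 (prior 1/4 each): that locker was opened and seen not to hold the prize — ruled out; weight (1/4)·0 = 0 each.
If it is in locker 2 (prior 1/4): the attendant has no choice, probability 1; weight (1/4)·1 = 1/4.
If it is in locker 3 (prior 1/4): the attendant has 3 equally likely choices, so probability 1/3; weight (1/4)·(1/3) = 1/12.
The weights sum to 1/3.
So P(the prize voucher in locker 2 | the attendant opened locker 1 and locker 4) = (1/4) / (1/3) = 3/4.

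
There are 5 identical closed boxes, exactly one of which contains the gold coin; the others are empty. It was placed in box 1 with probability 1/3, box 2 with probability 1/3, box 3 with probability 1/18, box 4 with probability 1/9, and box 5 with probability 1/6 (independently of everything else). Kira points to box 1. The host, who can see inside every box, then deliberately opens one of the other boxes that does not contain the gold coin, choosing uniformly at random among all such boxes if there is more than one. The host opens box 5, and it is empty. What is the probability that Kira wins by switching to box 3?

Condition on the true location of the gold coin.
If it is in box 1 (prior 1/3): the host has 4 equally likely choices, so probability 1/4; weight (1/3)·(1/4) = 1/12.
If it is in box 2 (prior 1/3): the host has 3 equally likely choices, so probability 1/3; weight (1/3)·(1/3) = 1/9.
If it is in box 3 (prior 1/18): the host has 3 equally likely choices, so probability 1/3; weight (1/18)·(1/3) = 1/54.
If it is in box 4 (prior 1/9): the host has 3 equally likely choices, so probability 1/3; weight (1/9)·(1/3) = 1/27.
If it is in box 5 (prior 1/6): the host opened box 5, so this case is ruled out; weight (1/6)·0 = 0.
The weights sum to 1/4.
So P(the gold coin in box 3 | the host opened box 5) = (1/54) / (1/4) = 2/27.

2/27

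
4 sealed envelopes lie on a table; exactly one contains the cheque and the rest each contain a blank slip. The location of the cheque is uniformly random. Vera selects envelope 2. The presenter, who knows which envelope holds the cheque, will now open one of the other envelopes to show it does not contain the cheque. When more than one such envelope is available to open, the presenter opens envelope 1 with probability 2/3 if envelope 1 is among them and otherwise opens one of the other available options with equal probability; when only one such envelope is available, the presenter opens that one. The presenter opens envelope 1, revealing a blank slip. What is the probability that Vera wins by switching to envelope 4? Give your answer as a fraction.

Apply Bayes' rule, conditioning on where the cheque actually is.
If it is in envelope 1 (prior 1/4): the presenter opened envelope 1, so this case is ruled out; weight (1/4)·0 = 0.
If it is in any of envelopes 2, 3, and 4 (prior 1/4 each): envelope 1 is available, opened with probability 2/3; weight (1/4)·(2/3) = 1/6 each.
The weights sum to 1/2.
So P(the cheque in envelope 4 | the presenter opened envelope 1) = (1/6) / (1/2) = 1/3.

1/3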